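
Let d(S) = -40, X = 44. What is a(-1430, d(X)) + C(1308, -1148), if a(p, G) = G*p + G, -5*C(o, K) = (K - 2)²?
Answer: -207340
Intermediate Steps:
C(o, K) = -(-2 + K)²/5 (C(o, K) = -(K - 2)²/5 = -(-2 + K)²/5)
a(p, G) = G + G*p
a(-1430, d(X)) + C(1308, -1148) = -40*(1 - 1430) - (-2 - 1148)²/5 = -40*(-1429) - ⅕*(-1150)² = 57160 - ⅕*1322500 = 57160 - 264500 = -207340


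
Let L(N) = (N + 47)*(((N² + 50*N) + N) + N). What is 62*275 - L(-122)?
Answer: 657550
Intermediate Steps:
L(N) = (47 + N)*(N² + 52*N) (L(N) = (47 + N)*((N² + 51*N) + N) = (47 + N)*(N² + 52*N))
62*275 - L(-122) = 62*275 - (-122)*(2444 + (-122)² + 99*(-122)) = 17050 - (-122)*(2444 + 14884 - 12078) = 17050 - (-122)*5250 = 17050 - 1*(-640500) = 17050 + 640500 = 657550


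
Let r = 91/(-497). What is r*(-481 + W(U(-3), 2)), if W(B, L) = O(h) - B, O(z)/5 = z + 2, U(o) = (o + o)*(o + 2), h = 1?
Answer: 6136/71 ≈ 86.422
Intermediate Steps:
U(o) = 2*o*(2 + o) (U(o) = (2*o)*(2 + o) = 2*o*(2 + o))
r = -13/71 (r = 91*(-1/497) = -13/71 ≈ -0.18310)
O(z) = 10 + 5*z (O(z) = 5*(z + 2) = 5*(2 + z) = 10 + 5*z)
W(B, L) = 15 - B (W(B, L) = (10 + 5*1) - B = (10 + 5) - B = 15 - B)
r*(-481 + W(U(-3), 2)) = -13*(-481 + (15 - 2*(-3)*(2 - 3)))/71 = -13*(-481 + (15 - 2*(-3)*(-1)))/71 = -13*(-481 + (15 - 1*6))/71 = -13*(-481 + (15 - 6))/71 = -13*(-481 + 9)/71 = -13/71*(-472) = 6136/71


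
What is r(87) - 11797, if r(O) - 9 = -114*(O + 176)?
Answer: -41770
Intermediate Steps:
r(O) = -20055 - 114*O (r(O) = 9 - 114*(O + 176) = 9 - 114*(176 + O) = 9 + (-20064 - 114*O) = -20055 - 114*O)
r(87) - 11797 = (-20055 - 114*87) - 11797 = (-20055 - 9918) - 11797 = -29973 - 11797 = -41770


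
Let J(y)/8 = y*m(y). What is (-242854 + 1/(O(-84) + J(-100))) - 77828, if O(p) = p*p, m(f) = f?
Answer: -27917292191/87056 ≈ -3.2068e+5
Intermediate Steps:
O(p) = p²
J(y) = 8*y² (J(y) = 8*(y*y) = 8*y²)
(-242854 + 1/(O(-84) + J(-100))) - 77828 = (-242854 + 1/((-84)² + 8*(-100)²)) - 77828 = (-242854 + 1/(7056 + 8*10000)) - 77828 = (-242854 + 1/(7056 + 80000)) - 77828 = (-242854 + 1/87056) - 77828 = -21141897823/87056 - 77828 = -27917292191/87056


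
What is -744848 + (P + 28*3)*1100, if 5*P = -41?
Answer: -661468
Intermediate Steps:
P = -41/5 (P = (⅕)*(-41) = -41/5 ≈ -8.2000)
-744848 + (P + 28*3)*1100 = -744848 + (-41/5 + 28*3)*1100 = -744848 + (-41/5 + 84)*1100 = -744848 + (379/5)*1100 = -744848 + 83380 = -661468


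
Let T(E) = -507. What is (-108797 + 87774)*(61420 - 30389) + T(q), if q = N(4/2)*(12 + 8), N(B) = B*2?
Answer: -652365220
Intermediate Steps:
N(B) = 2*B
q = 80 (q = (2*(4/2))*(12 + 8) = (2*(4*(½)))*20 = (2*2)*20 = 4*20 = 80)
(-108797 + 87774)*(61420 - 30389) + T(q) = (-108797 + 87774)*(61420 - 30389) - 507 = -21023*31031 - 507 = -652364713 - 507 = -652365220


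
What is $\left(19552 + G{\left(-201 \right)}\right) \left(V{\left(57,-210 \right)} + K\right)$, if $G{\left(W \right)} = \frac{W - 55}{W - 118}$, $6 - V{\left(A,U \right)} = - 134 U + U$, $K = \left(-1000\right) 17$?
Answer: $- \frac{25473312896}{29} \approx -8.7839 \cdot 10^{8}$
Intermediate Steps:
$K = -17000$
$V{\left(A,U \right)} = 6 + 133 U$ ($V{\left(A,U \right)} = 6 - \left(- 134 U + U\right) = 6 - - 133 U = 6 + 133 U$)
$G{\left(W \right)} = \frac{-55 + W}{-118 + W}$
$\left(19552 + G{\left(-201 \right)}\right) \left(V{\left(57,-210 \right)} + K\right) = \left(19552 + \frac{-55 - 201}{-118 - 201}\right) \left(\left(6 + 133 \left(-210\right)\right) - 17000\right) = \left(19552 + \frac{1}{-319} \left(-256\right)\right) \left(\left(6 - 27930\right) - 17000\right) = \left(19552 - - \frac{256}{319}\right) \left(-27924 - 17000\right) = \left(19552 + \frac{256}{319}\right) \left(-44924\right) = \frac{6237344}{319} \left(-44924\right) = - \frac{25473312896}{29}$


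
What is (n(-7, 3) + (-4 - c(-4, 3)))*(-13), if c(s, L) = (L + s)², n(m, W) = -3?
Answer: 104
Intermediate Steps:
(n(-7, 3) + (-4 - c(-4, 3)))*(-13) = (-3 + (-4 - (3 - 4)²))*(-13) = (-3 + (-4 - 1*(-1)²))*(-13) = (-3 + (-4 - 1*1))*(-13) = (-3 + (-4 - 1))*(-13) = (-3 - 5)*(-13) = -8*(-13) = 104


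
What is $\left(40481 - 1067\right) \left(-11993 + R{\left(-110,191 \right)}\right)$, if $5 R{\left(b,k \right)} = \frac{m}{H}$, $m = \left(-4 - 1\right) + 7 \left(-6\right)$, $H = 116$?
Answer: $- \frac{137081635809}{290} \approx -4.727 \cdot 10^{8}$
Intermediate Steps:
$m = -47$ ($m = \left(-4 - 1\right) - 42 = -5 - 42 = -47$)
$R{\left(b,k \right)} = - \frac{47}{580}$ ($R{\left(b,k \right)} = \frac{\left(-47\right) \frac{1}{116}}{5} = \frac{1}{5} \left(- \frac{47}{116}\right) = - \frac{47}{580}$)
$\left(40481 - 1067\right) \left(-11993 + R{\left(-110,191 \right)}\right) = \left(40481 - 1067\right) \left(-11993 - \frac{47}{580}\right) = 39414 \left(- \frac{6955987}{580}\right) = - \frac{137081635809}{290}$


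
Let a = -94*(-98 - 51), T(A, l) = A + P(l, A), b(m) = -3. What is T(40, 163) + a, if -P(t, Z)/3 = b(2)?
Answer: 14055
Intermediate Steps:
P(t, Z) = 9 (P(t, Z) = -3*(-3) = 9)
T(A, l) = 9 + A (T(A, l) = A + 9 = 9 + A)
a = 14006 (a = -94*(-149) = 14006)
T(40, 163) + a = (9 + 40) + 14006 = 49 + 14006 = 14055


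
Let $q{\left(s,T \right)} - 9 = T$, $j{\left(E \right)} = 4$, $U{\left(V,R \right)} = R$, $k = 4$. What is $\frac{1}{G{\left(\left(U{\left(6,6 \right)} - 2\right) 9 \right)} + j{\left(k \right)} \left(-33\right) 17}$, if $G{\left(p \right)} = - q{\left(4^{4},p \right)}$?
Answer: $- \frac{1}{2289} \approx -0.00043687$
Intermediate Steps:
$q{\left(s,T \right)} = 9 + T$
$G{\left(p \right)} = -9 - p$ ($G{\left(p \right)} = - (9 + p) = -9 - p$)
$\frac{1}{G{\left(\left(U{\left(6,6 \right)} - 2\right) 9 \right)} + j{\left(k \right)} \left(-33\right) 17} = \frac{1}{\left(-9 - \left(6 - 2\right) 9\right) + 4 \left(-33\right) 17} = \frac{1}{\left(-9 - 4 \cdot 9\right) - 2244} = \frac{1}{\left(-9 - 36\right) - 2244} = \frac{1}{-45 - 2244} = \frac{1}{-2289} = - \frac{1}{2289}$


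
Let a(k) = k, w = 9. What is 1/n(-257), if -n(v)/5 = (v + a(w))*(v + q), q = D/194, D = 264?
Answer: -97/30748280 ≈ -3.1546e-6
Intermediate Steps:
q = 132/97 (q = 264/194 = 264*(1/194) = 132/97 ≈ 1.3608)
n(v) = -5*(9 + v)*(132/97 + v) (n(v) = -5*(v + 9)*(v + 132/97) = -5*(9 + v)*(132/97 + v))
1/n(-257) = 1/(-5940/97 - 5*(-257)² - 5025/97*(-257)) = 1/(-5940/97 - 5*66049 + 1291425/97) = 1/(-5940/97 - 330245 + 1291425/97) = 1/(-30748280/97) = -97/30748280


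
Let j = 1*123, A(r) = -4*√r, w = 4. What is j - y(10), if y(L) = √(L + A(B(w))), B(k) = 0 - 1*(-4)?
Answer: 123 - √2 ≈ 121.59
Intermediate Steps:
B(k) = 4 (B(k) = 0 + 4 = 4)
y(L) = √(-8 + L) (y(L) = √(L - 4*√4) = √(L - 4*2) = √(L - 8) = √(-8 + L))
j = 123
j - y(10) = 123 - √(-8 + 10) = 123 - √2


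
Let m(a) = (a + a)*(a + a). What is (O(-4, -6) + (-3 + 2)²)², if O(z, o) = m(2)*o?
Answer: 9025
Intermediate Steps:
m(a) = 4*a² (m(a) = (2*a)*(2*a) = 4*a²)
O(z, o) = 16*o (O(z, o) = (4*2²)*o = (4*4)*o = 16*o)
(O(-4, -6) + (-3 + 2)²)² = (16*(-6) + (-3 + 2)²)² = (-96 + (-1)²)² = (-96 + 1)² = (-95)² = 9025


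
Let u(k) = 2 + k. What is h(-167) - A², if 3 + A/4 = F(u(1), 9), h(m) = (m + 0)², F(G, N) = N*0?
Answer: 27745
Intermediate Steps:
F(G, N) = 0
h(m) = m²
A = -12 (A = -12 + 4*0 = -12 + 0 = -12)
h(-167) - A² = (-167)² - 1*(-12)² = 27889 - 1*144 = 27889 - 144 = 27745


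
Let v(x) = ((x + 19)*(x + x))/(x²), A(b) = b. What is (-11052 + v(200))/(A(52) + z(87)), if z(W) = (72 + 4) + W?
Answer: -1104981/21500 ≈ -51.394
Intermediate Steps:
z(W) = 76 + W
v(x) = 2*(19 + x)/x (v(x) = ((19 + x)*(2*x))/x² = (2*x*(19 + x))/x² = 2*(19 + x)/x)
(-11052 + v(200))/(A(52) + z(87)) = (-11052 + (2 + 38/200))/(52 + (76 + 87)) = (-11052 + (2 + 38*(1/200)))/(52 + 163) = (-11052 + (2 + 19/100))/215 = (-11052 + 219/100)*(1/215) = -1104981/100*1/215 = -1104981/21500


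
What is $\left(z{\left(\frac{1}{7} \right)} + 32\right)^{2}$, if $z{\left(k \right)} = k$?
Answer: $\frac{50625}{49} \approx 1033.2$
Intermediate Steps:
$\left(z{\left(\frac{1}{7} \right)} + 32\right)^{2} = \left(\frac{1}{7} + 32\right)^{2} = \left(\frac{225}{7}\right)^{2} = \frac{50625}{49}$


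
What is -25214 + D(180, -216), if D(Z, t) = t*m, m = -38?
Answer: -17006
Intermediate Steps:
D(Z, t) = -38*t (D(Z, t) = t*(-38) = -38*t)
-25214 + D(180, -216) = -25214 - 38*(-216) = -25214 + 8208 = -17006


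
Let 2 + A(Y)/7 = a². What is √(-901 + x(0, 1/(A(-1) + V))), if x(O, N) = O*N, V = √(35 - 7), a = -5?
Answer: I*√901 ≈ 30.017*I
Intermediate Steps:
V = 2*√7 (V = √28 = 2*√7 ≈ 5.2915)
A(Y) = 161 (A(Y) = -14 + 7*(-5)² = -14 + 7*25 = -14 + 175 = 161)
x(O, N) = N*O
√(-901 + x(0, 1/(A(-1) + V))) = √(-901 + 0/(161 + 2*√7)) = √(-901 + 0) = √(-901) = I*√901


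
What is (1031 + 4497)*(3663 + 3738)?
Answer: 40912728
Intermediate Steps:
(1031 + 4497)*(3663 + 3738) = 5528*7401 = 40912728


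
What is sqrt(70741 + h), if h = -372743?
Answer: I*sqrt(302002) ≈ 549.55*I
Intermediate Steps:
sqrt(70741 + h) = sqrt(70741 - 372743) = sqrt(-302002) = I*sqrt(302002)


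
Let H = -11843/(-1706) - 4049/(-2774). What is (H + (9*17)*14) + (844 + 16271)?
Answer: 22793108546/1183111 ≈ 19265.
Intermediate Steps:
H = 9940019/1183111 (H = -11843*(-1/1706) - 4049*(-1/2774) = 11843/1706 + 4049/2774 = 9940019/1183111 ≈ 8.4016)
(H + (9*17)*14) + (844 + 16271) = (9940019/1183111 + (9*17)*14) + (844 + 16271) = (9940019/1183111 + 153*14) + 17115 = (9940019/1183111 + 2142) + 17115 = 2544163781/1183111 + 17115 = 22793108546/1183111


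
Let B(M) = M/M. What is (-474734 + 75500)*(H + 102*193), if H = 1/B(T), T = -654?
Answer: -7859719758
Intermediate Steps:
B(M) = 1
H = 1 (H = 1/1 = 1)
(-474734 + 75500)*(H + 102*193) = (-474734 + 75500)*(1 + 102*193) = -399234*(1 + 19686) = -399234*19687 = -7859719758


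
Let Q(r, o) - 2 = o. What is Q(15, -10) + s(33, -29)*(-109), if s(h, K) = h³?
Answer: -3917141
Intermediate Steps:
Q(r, o) = 2 + o
Q(15, -10) + s(33, -29)*(-109) = (2 - 10) + 33³*(-109) = -8 + 35937*(-109) = -8 - 3917133 = -3917141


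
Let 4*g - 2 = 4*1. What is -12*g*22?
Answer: -396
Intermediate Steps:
g = 3/2 (g = 1/2 + (4*1)/4 = 1/2 + (1/4)*4 = 1/2 + 1 = 3/2 ≈ 1.5000)
-12*g*22 = -12*3/2*22 = -18*22 = -396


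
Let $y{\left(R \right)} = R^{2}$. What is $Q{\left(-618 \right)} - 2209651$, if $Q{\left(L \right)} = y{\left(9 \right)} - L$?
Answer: $-2208952$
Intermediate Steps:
$Q{\left(L \right)} = 81 - L$ ($Q{\left(L \right)} = 9^{2} - L = 81 - L$)
$Q{\left(-618 \right)} - 2209651 = \left(81 - -618\right) - 2209651 = \left(81 + 618\right) - 2209651 = 699 - 2209651 = -2208952$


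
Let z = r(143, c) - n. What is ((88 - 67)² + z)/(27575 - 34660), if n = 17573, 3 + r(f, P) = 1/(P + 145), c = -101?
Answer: 753939/311740 ≈ 2.4185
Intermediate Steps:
r(f, P) = -3 + 1/(145 + P) (r(f, P) = -3 + 1/(P + 145) = -3 + 1/(145 + P))
z = -773343/44 (z = (-434 - 3*(-101))/(145 - 101) - 1*17573 = (-434 + 303)/44 - 17573 = (1/44)*(-131) - 17573 = -131/44 - 17573 = -773343/44 ≈ -17576.)
((88 - 67)² + z)/(27575 - 34660) = ((88 - 67)² - 773343/44)/(27575 - 34660) = (21² - 773343/44)/(-7085) = (441 - 773343/44)*(-1/7085) = -753939/44*(-1/7085) = 753939/311740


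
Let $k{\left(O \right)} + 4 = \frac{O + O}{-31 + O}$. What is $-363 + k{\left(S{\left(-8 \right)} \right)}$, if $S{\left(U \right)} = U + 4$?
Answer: $- \frac{12837}{35} \approx -366.77$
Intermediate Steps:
$S{\left(U \right)} = 4 + U$
$k{\left(O \right)} = -4 + \frac{2 O}{-31 + O}$ ($k{\left(O \right)} = -4 + \frac{O + O}{-31 + O} = -4 + \frac{2 O}{-31 + O}$)
$-363 + k{\left(S{\left(-8 \right)} \right)} = -363 + \frac{2 \left(62 - \left(4 - 8\right)\right)}{-31 + \left(4 - 8\right)} = -363 + \frac{2 \left(62 - -4\right)}{-31 - 4} = -363 + \frac{2 \left(62 + 4\right)}{-35} = -363 + 2 \left(- \frac{1}{35}\right) 66 = -363 - \frac{132}{35} = - \frac{12837}{35}$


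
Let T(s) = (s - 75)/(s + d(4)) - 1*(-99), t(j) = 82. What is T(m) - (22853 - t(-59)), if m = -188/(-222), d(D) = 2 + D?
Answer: -17238951/760 ≈ -22683.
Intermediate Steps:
m = 94/111 (m = -188*(-1/222) = 94/111 ≈ 0.84685)
T(s) = 99 + (-75 + s)/(6 + s) (T(s) = (s - 75)/(s + (2 + 4)) - 1*(-99) = (-75 + s)/(s + 6) + 99 = (-75 + s)/(6 + s) + 99 = 99 + (-75 + s)/(6 + s))
T(m) - (22853 - t(-59)) = (519 + 100*(94/111))/(6 + 94/111) - (22853 - 1*82) = (519 + 9400/111)/(760/111) - (22853 - 82) = (111/760)*(67009/111) - 1*22771 = 67009/760 - 22771 = -17238951/760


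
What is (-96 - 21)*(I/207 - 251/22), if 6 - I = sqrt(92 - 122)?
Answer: 673725/506 + 13*I*sqrt(30)/23 ≈ 1331.5 + 3.0958*I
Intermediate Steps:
I = 6 - I*sqrt(30) (I = 6 - sqrt(92 - 122) = 6 - sqrt(-30) = 6 - I*sqrt(30) ≈ 6.0 - 5.4772*I)
(-96 - 21)*(I/207 - 251/22) = (-96 - 21)*((6 - I*sqrt(30))/207 - 251/22) = -117*((6 - I*sqrt(30))*(1/207) - 251*1/22) = -117*((2/69 - I*sqrt(30)/207) - 251/22) = -117*(-17275/1518 - I*sqrt(30)/207) = 673725/506 + 13*I*sqrt(30)/23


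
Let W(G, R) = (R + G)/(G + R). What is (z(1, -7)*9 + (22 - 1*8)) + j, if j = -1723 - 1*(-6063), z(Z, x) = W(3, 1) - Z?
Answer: 4354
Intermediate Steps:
W(G, R) = 1 (W(G, R) = (G + R)/(G + R) = 1)
z(Z, x) = 1 - Z
j = 4340 (j = -1723 + 6063 = 4340)
(z(1, -7)*9 + (22 - 1*8)) + j = ((1 - 1*1)*9 + (22 - 1*8)) + 4340 = ((1 - 1)*9 + (22 - 8)) + 4340 = (0*9 + 14) + 4340 = (0 + 14) + 4340 = 14 + 4340 = 4354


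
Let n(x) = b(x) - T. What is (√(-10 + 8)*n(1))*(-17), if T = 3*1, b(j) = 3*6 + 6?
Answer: -357*I*√2 ≈ -504.87*I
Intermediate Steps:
b(j) = 24 (b(j) = 18 + 6 = 24)
T = 3
n(x) = 21 (n(x) = 24 - 1*3 = 24 - 3 = 21)
(√(-10 + 8)*n(1))*(-17) = (√(-10 + 8)*21)*(-17) = (√(-2)*21)*(-17) = ((I*√2)*21)*(-17) = (21*I*√2)*(-17) = -357*I*√2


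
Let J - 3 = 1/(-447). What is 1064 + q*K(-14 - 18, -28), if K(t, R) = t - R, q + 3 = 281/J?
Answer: 234853/335 ≈ 701.05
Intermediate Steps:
J = 1340/447 (J = 3 + 1/(-447) = 3 - 1/447 = 1340/447 ≈ 2.9978)
q = 121587/1340 (q = -3 + 281/(1340/447) = -3 + 281*(447/1340) = -3 + 125607/1340 = 121587/1340 ≈ 90.737)
1064 + q*K(-14 - 18, -28) = 1064 + 121587*((-14 - 18) - 1*(-28))/1340 = 1064 + 121587*(-32 + 28)/1340 = 1064 + (121587/1340)*(-4) = 1064 - 121587/335 = 234853/335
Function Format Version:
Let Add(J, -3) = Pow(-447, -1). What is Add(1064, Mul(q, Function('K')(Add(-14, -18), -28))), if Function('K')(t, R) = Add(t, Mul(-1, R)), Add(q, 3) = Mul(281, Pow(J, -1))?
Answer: Rational(234853, 335) ≈ 701.05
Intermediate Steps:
J = Rational(1340, 447) (J = Add(3, Pow(-447, -1)) = Add(3, Rational(-1, 447)) = Rational(1340, 447) ≈ 2.9978)
q = Rational(121587, 1340) (q = Add(-3, Mul(281, Pow(Rational(1340, 447), -1))) = Add(-3, Mul(281, Rational(447, 1340))) = Add(-3, Rational(125607, 1340)) = Rational(121587, 1340) ≈ 90.737)
Add(1064, Mul(q, Function('K')(Add(-14, -18), -28))) = Add(1064, Mul(Rational(121587, 1340), Add(Add(-14, -18), Mul(-1, -28)))) = Add(1064, Mul(Rational(121587, 1340), Add(-32, 28))) = Add(1064, Mul(Rational(121587, 1340), -4)) = Add(1064, Rational(-121587, 335)) = Rational(234853, 335)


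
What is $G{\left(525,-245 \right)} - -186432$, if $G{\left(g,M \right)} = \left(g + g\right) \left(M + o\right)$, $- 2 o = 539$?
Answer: $-353793$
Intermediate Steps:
$o = - \frac{539}{2}$ ($o = \left(- \frac{1}{2}\right) 539 = - \frac{539}{2} \approx -269.5$)
$G{\left(g,M \right)} = 2 g \left(- \frac{539}{2} + M\right)$ ($G{\left(g,M \right)} = \left(g + g\right) \left(M - \frac{539}{2}\right) = 2 g \left(- \frac{539}{2} + M\right)$)
$G{\left(525,-245 \right)} - -186432 = 525 \left(-539 + 2 \left(-245\right)\right) - -186432 = 525 \left(-539 - 490\right) + 186432 = 525 \left(-1029\right) + 186432 = -540225 + 186432 = -353793$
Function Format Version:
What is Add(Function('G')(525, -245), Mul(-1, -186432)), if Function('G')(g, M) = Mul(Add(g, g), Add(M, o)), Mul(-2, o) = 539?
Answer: -353793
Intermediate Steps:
o = Rational(-539, 2) (o = Mul(Rational(-1, 2), 539) = Rational(-539, 2) ≈ -269.50)
Function('G')(g, M) = Mul(2, g, Add(Rational(-539, 2), M)) (Function('G')(g, M) = Mul(Add(g, g), Add(M, Rational(-539, 2))) = Mul(Mul(2, g), Add(Rational(-539, 2), M)) = Mul(2, g, Add(Rational(-539, 2), M)))
Add(Function('G')(525, -245), Mul(-1, -186432)) = Add(Mul(525, Add(-539, Mul(2, -245))), Mul(-1, -186432)) = Add(Mul(525, Add(-539, -490)), 186432) = Add(Mul(525, -1029), 186432) = Add(-540225, 186432) = -353793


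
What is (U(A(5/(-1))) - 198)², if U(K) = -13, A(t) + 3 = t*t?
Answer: 44521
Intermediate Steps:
A(t) = -3 + t² (A(t) = -3 + t*t = -3 + t²)
(U(A(5/(-1))) - 198)² = (-13 - 198)² = (-211)² = 44521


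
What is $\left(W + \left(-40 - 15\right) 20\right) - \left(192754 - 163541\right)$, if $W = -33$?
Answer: $-30346$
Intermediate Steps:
$\left(W + \left(-40 - 15\right) 20\right) - \left(192754 - 163541\right) = \left(-33 + \left(-40 - 15\right) 20\right) - \left(192754 - 163541\right) = \left(-33 - 1100\right) - 29213 = -1133 - 29213 = -30346$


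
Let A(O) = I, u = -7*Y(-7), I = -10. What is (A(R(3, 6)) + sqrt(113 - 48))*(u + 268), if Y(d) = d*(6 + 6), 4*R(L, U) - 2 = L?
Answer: -8560 + 856*sqrt(65) ≈ -1658.7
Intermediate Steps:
R(L, U) = 1/2 + L/4
Y(d) = 12*d (Y(d) = d*12 = 12*d)
u = 588 (u = -84*(-7) = -7*(-84) = 588)
A(O) = -10
(A(R(3, 6)) + sqrt(113 - 48))*(u + 268) = (-10 + sqrt(113 - 48))*(588 + 268) = (-10 + sqrt(65))*856 = -8560 + 856*sqrt(65)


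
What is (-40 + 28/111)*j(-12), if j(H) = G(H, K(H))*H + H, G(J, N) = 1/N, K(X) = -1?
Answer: 0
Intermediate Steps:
G(J, N) = 1/N
j(H) = 0 (j(H) = H/(-1) + H = -H + H = 0)
(-40 + 28/111)*j(-12) = (-40 + 28/111)*0 = -4412/111*0 = 0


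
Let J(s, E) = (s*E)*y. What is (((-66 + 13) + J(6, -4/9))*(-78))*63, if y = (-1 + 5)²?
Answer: 470106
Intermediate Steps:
y = 16 (y = 4² = 16)
J(s, E) = 16*E*s (J(s, E) = (s*E)*16 = (E*s)*16 = 16*E*s)
(((-66 + 13) + J(6, -4/9))*(-78))*63 = (((-66 + 13) + 16*(-4/9)*6)*(-78))*63 = ((-53 + 16*(-4*⅑)*6)*(-78))*63 = ((-53 + 16*(-4/9)*6)*(-78))*63 = ((-53 - 128/3)*(-78))*63 = -287/3*(-78)*63 = 7462*63 = 470106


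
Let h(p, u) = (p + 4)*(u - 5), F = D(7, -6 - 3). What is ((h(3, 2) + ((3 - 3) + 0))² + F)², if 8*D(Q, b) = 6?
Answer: 3122289/16 ≈ 1.9514e+5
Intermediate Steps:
D(Q, b) = ¾ (D(Q, b) = (⅛)*6 = ¾)
F = ¾ ≈ 0.75000
h(p, u) = (-5 + u)*(4 + p) (h(p, u) = (4 + p)*(-5 + u) = (-5 + u)*(4 + p))
((h(3, 2) + ((3 - 3) + 0))² + F)² = (((-20 - 5*3 + 4*2 + 3*2) + ((3 - 3) + 0))² + ¾)² = (((-20 - 15 + 8 + 6) + (0 + 0))² + ¾)² = ((-21 + 0)² + ¾)² = ((-21)² + ¾)² = (441 + ¾)² = (1767/4)² = 3122289/16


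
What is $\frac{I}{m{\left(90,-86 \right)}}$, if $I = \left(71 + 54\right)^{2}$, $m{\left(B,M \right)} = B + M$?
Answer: $\frac{15625}{4} \approx 3906.3$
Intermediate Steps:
$I = 15625$ ($I = 125^{2} = 15625$)
$\frac{I}{m{\left(90,-86 \right)}} = \frac{15625}{90 - 86} = \frac{15625}{4}$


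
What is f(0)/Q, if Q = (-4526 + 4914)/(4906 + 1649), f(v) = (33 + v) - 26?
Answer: 45885/388 ≈ 118.26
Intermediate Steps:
f(v) = 7 + v
Q = 388/6555 ≈ 0.059191
f(0)/Q = (7 + 0)/(388/6555) = 7*(6555/388) = 45885/388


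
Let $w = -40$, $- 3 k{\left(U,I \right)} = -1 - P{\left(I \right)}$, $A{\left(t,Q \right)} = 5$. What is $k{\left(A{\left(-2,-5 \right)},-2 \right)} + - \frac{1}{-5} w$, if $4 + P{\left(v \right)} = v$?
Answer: $- \frac{29}{3} \approx -9.6667$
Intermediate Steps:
$P{\left(v \right)} = -4 + v$
$k{\left(U,I \right)} = -1 + \frac{I}{3}$ ($k{\left(U,I \right)} = - \frac{-1 - \left(-4 + I\right)}{3} = - \frac{3 - I}{3} = -1 + \frac{I}{3}$)
$k{\left(A{\left(-2,-5 \right)},-2 \right)} + - \frac{1}{-5} w = \left(-1 + \frac{1}{3} \left(-2\right)\right) + - \frac{1}{-5} \left(-40\right) = \left(-1 - \frac{2}{3}\right) + \left(-1\right) \left(- \frac{1}{5}\right) \left(-40\right) = - \frac{5}{3} + \frac{1}{5} \left(-40\right) = - \frac{5}{3} - 8 = - \frac{29}{3}$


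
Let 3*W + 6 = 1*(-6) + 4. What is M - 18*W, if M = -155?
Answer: -107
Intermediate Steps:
W = -8/3 (W = -2 + (1*(-6) + 4)/3 = -2 + (-6 + 4)/3 = -2 + (1/3)*(-2) = -2 - 2/3 = -8/3 ≈ -2.6667)
M - 18*W = -155 - 18*(-8/3) = -155 + 48 = -107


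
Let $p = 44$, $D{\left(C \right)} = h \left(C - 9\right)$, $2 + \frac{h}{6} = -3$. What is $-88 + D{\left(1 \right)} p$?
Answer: $10472$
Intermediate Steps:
$h = -30$ ($h = -12 + 6 \left(-3\right) = -12 - 18 = -30$)
$D{\left(C \right)} = 270 - 30 C$ ($D{\left(C \right)} = - 30 \left(C - 9\right) = - 30 \left(-9 + C\right) = 270 - 30 C$)
$-88 + D{\left(1 \right)} p = -88 + \left(270 - 30\right) 44 = -88 + 240 \cdot 44 = -88 + 10560 = 10472$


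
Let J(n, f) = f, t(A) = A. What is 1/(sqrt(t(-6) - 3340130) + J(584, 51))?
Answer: 51/3342737 - 2*I*sqrt(835034)/3342737 ≈ 1.5257e-5 - 0.00054674*I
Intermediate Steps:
1/(sqrt(t(-6) - 3340130) + J(584, 51)) = 1/(sqrt(-6 - 3340130) + 51) = 1/(sqrt(-3340136) + 51) = 1/(2*I*sqrt(835034) + 51) = 1/(51 + 2*I*sqrt(835034))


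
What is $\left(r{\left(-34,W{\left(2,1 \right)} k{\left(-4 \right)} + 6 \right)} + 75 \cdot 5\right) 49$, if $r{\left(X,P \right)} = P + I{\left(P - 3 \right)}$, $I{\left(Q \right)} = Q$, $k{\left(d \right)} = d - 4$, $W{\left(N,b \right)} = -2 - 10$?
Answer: $28224$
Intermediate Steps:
$W{\left(N,b \right)} = -12$ ($W{\left(N,b \right)} = -2 - 10 = -12$)
$k{\left(d \right)} = -4 + d$
$r{\left(X,P \right)} = -3 + 2 P$ ($r{\left(X,P \right)} = P + \left(P - 3\right) = P + \left(-3 + P\right) = -3 + 2 P$)
$\left(r{\left(-34,W{\left(2,1 \right)} k{\left(-4 \right)} + 6 \right)} + 75 \cdot 5\right) 49 = \left(\left(-3 + 2 \left(- 12 \left(-4 - 4\right) + 6\right)\right) + 75 \cdot 5\right) 49 = \left(\left(-3 + 2 \left(\left(-12\right) \left(-8\right) + 6\right)\right) + 375\right) 49 = \left(\left(-3 + 2 \left(96 + 6\right)\right) + 375\right) 49 = \left(\left(-3 + 2 \cdot 102\right) + 375\right) 49 = \left(\left(-3 + 204\right) + 375\right) 49 = \left(201 + 375\right) 49 = 576 \cdot 49 = 28224$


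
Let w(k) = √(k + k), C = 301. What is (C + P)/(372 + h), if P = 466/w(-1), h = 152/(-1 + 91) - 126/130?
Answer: 176085/218041 - 136305*I*√2/218041 ≈ 0.80758 - 0.88407*I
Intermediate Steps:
w(k) = √2*√k (w(k) = √(2*k) = √2*√k)
h = 421/585 (h = 152/90 - 126*1/130 = 152*(1/90) - 63/65 = 76/45 - 63/65 = 421/585 ≈ 0.71966)
P = -233*I*√2 (P = 466/((√2*√(-1))) = 466/((√2*I)) = 466/((I*√2)) = 466*(-I*√2/2) = -233*I*√2 ≈ -329.51*I)
(C + P)/(372 + h) = (301 - 233*I*√2)/(372 + 421/585) = (301 - 233*I*√2)/(218041/585) = (301 - 233*I*√2)*(585/218041) = 176085/218041 - 136305*I*√2/218041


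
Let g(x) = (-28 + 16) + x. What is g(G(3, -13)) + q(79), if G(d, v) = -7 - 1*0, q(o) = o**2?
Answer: 6222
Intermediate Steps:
G(d, v) = -7 (G(d, v) = -7 + 0 = -7)
g(x) = -12 + x
g(G(3, -13)) + q(79) = (-12 - 7) + 79**2 = -19 + 6241 = 6222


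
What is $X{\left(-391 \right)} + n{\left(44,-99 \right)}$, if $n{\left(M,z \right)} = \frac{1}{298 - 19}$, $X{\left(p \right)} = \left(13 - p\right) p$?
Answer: $- \frac{44071955}{279} \approx -1.5796 \cdot 10^{5}$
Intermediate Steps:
$X{\left(p \right)} = p \left(13 - p\right)$
$n{\left(M,z \right)} = \frac{1}{279}$
$X{\left(-391 \right)} + n{\left(44,-99 \right)} = - 391 \left(13 - -391\right) + \frac{1}{279} = - 391 \left(13 + 391\right) + \frac{1}{279} = \left(-391\right) 404 + \frac{1}{279} = -157964 + \frac{1}{279} = - \frac{44071955}{279}$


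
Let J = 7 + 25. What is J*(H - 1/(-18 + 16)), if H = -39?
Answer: -1232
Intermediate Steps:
J = 32
J*(H - 1/(-18 + 16)) = 32*(-39 - 1/(-18 + 16)) = 32*(-39 - 1/(-2)) = 32*(-39 - 1*(-½)) = 32*(-39 + ½) = 32*(-77/2) = -1232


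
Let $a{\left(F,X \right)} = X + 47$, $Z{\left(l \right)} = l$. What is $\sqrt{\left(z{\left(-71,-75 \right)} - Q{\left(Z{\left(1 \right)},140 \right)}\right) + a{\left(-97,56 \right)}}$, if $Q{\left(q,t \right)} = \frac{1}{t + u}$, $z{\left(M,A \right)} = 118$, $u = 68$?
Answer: $\frac{\sqrt{597571}}{52} \approx 14.866$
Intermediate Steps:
$a{\left(F,X \right)} = 47 + X$
$Q{\left(q,t \right)} = \frac{1}{68 + t}$ ($Q{\left(q,t \right)} = \frac{1}{t + 68} = \frac{1}{68 + t}$)
$\sqrt{\left(z{\left(-71,-75 \right)} - Q{\left(Z{\left(1 \right)},140 \right)}\right) + a{\left(-97,56 \right)}} = \sqrt{\left(118 - \frac{1}{68 + 140}\right) + \left(47 + 56\right)} = \sqrt{\left(118 - \frac{1}{208}\right) + 103} = \sqrt{\frac{24543}{208} + 103} = \sqrt{\frac{45967}{208}} = \frac{\sqrt{597571}}{52}$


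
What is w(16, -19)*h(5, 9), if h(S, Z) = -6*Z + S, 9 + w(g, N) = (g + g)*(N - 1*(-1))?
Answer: 28665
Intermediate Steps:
w(g, N) = -9 + 2*g*(1 + N) (w(g, N) = -9 + (g + g)*(N - 1*(-1)) = -9 + (2*g)*(N + 1) = -9 + (2*g)*(1 + N) = -9 + 2*g*(1 + N))
h(S, Z) = S - 6*Z
w(16, -19)*h(5, 9) = (-9 + 2*16 + 2*(-19)*16)*(5 - 6*9) = (-9 + 32 - 608)*(5 - 54) = -585*(-49) = 28665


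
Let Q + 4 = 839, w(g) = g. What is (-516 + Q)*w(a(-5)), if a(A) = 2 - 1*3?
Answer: -319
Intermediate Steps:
a(A) = -1 (a(A) = 2 - 3 = -1)
Q = 835 (Q = -4 + 839 = 835)
(-516 + Q)*w(a(-5)) = (-516 + 835)*(-1) = 319*(-1) = -319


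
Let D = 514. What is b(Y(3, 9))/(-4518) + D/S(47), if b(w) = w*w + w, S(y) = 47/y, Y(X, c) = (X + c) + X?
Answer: 387002/753 ≈ 513.95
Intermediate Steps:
Y(X, c) = c + 2*X
b(w) = w + w**2 (b(w) = w**2 + w = w + w**2)
b(Y(3, 9))/(-4518) + D/S(47) = ((9 + 2*3)*(1 + (9 + 2*3)))/(-4518) + 514/((47/47)) = ((9 + 6)*(1 + (9 + 6)))*(-1/4518) + 514/((47*(1/47))) = (15*(1 + 15))*(-1/4518) + 514/1 = (15*16)*(-1/4518) + 514*1 = 240*(-1/4518) + 514 = -40/753 + 514 = 387002/753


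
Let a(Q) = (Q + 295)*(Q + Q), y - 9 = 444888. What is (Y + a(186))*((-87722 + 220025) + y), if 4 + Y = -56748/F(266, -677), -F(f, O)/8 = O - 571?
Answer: 413095843425/4 ≈ 1.0327e+11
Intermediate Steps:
F(f, O) = 4568 - 8*O (F(f, O) = -8*(O - 571) = -8*(-571 + O) = 4568 - 8*O)
y = 444897 (y = 9 + 444888 = 444897)
a(Q) = 2*Q*(295 + Q) (a(Q) = (295 + Q)*(2*Q) = 2*Q*(295 + Q))
Y = -8057/832 (Y = -4 - 56748/(4568 - 8*(-677)) = -4 - 56748/(4568 + 5416) = -4 - 56748/9984 = -4 - 56748*1/9984 = -4 - 4729/832 = -8057/832 ≈ -9.6839)
(Y + a(186))*((-87722 + 220025) + y) = (-8057/832 + 2*186*(295 + 186))*((-87722 + 220025) + 444897) = (-8057/832 + 2*186*481)*(132303 + 444897) = (-8057/832 + 178932)*577200 = (148863367/832)*577200 = 413095843425/4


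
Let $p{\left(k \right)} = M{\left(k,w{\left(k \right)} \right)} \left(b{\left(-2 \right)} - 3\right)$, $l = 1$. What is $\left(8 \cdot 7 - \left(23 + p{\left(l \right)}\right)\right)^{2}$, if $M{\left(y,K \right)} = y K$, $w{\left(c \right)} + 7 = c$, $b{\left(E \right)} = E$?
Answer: $9$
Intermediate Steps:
$w{\left(c \right)} = -7 + c$
$M{\left(y,K \right)} = K y$
$p{\left(k \right)} = - 5 k \left(-7 + k\right)$ ($p{\left(k \right)} = \left(-7 + k\right) k \left(-2 - 3\right) = k \left(-7 + k\right) \left(-5\right) = - 5 k \left(-7 + k\right)$)
$\left(8 \cdot 7 - \left(23 + p{\left(l \right)}\right)\right)^{2} = \left(8 \cdot 7 + \left(\left(-31 + 8\right) - 5 \cdot 1 \left(7 - 1\right)\right)\right)^{2} = \left(56 - \left(23 + 5 \cdot 1 \left(7 - 1\right)\right)\right)^{2} = \left(56 - \left(23 + 5 \cdot 1 \cdot 6\right)\right)^{2} = \left(56 - 53\right)^{2} = 3^{2} = 9$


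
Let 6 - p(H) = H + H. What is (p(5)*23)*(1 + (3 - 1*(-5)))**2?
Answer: -7452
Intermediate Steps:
p(H) = 6 - 2*H (p(H) = 6 - (H + H) = 6 - 2*H)
(p(5)*23)*(1 + (3 - 1*(-5)))**2 = ((6 - 2*5)*23)*(1 + (3 - 1*(-5)))**2 = ((6 - 10)*23)*(1 + (3 + 5))**2 = (-4*23)*(1 + 8)**2 = -92*9**2 = -92*81 = -7452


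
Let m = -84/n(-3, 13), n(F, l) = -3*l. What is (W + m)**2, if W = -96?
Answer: 1488400/169 ≈ 8807.1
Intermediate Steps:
m = 28/13 (m = -84/((-3*13)) = -84/(-39) = -84*(-1/39) = 28/13 ≈ 2.1538)
(W + m)**2 = (-96 + 28/13)**2 = (-1220/13)**2 = 1488400/169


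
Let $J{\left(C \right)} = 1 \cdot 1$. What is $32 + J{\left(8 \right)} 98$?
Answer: $130$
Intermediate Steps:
$J{\left(C \right)} = 1$
$32 + J{\left(8 \right)} 98 = 32 + 1 \cdot 98 = 32 + 98 = 130$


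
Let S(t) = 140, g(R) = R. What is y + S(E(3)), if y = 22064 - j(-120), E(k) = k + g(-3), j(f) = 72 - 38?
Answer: 22170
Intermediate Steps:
j(f) = 34
E(k) = -3 + k (E(k) = k - 3 = -3 + k)
y = 22030 (y = 22064 - 1*34 = 22064 - 34 = 22030)
y + S(E(3)) = 22030 + 140 = 22170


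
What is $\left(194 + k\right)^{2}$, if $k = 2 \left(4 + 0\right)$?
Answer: $40804$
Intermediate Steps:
$k = 8$ ($k = 2 \cdot 4 = 8$)
$\left(194 + k\right)^{2} = \left(194 + 8\right)^{2} = 202^{2} = 40804$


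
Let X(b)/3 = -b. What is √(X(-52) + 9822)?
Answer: √9978 ≈ 99.890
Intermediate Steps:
X(b) = -3*b (X(b) = 3*(-b) = -3*b)
√(X(-52) + 9822) = √(-3*(-52) + 9822) = √(156 + 9822) = √9978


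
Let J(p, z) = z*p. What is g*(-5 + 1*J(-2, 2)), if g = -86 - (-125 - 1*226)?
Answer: -2385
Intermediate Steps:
J(p, z) = p*z
g = 265 (g = -86 - (-125 - 226) = -86 - 1*(-351) = -86 + 351 = 265)
g*(-5 + 1*J(-2, 2)) = 265*(-5 + 1*(-2*2)) = 265*(-5 + 1*(-4)) = 265*(-5 - 4) = 265*(-9) = -2385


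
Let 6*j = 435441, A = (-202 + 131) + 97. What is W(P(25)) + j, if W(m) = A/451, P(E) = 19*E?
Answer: 65461349/902 ≈ 72574.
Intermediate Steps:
A = 26 (A = -71 + 97 = 26)
W(m) = 26/451
j = 145147/2 (j = (⅙)*435441 = 145147/2 ≈ 72574.)
W(P(25)) + j = 26/451 + 145147/2 = 65461349/902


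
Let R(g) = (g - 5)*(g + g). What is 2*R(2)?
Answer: -24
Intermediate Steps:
R(g) = 2*g*(-5 + g) (R(g) = (-5 + g)*(2*g) = 2*g*(-5 + g))
2*R(2) = 2*(2*2*(-5 + 2)) = 2*(2*2*(-3)) = 2*(-12) = -24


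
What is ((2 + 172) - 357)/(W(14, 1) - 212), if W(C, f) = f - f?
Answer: 183/212 ≈ 0.86321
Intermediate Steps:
W(C, f) = 0
((2 + 172) - 357)/(W(14, 1) - 212) = ((2 + 172) - 357)/(0 - 212) = (174 - 357)/(-212) = -183*(-1/212) = 183/212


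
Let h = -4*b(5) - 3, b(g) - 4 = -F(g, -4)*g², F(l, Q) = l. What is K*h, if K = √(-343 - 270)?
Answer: 481*I*√613 ≈ 11909.0*I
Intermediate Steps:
K = I*√613 (K = √(-613) = I*√613 ≈ 24.759*I)
b(g) = 4 - g³ (b(g) = 4 - g*g² = 4 - g³)
h = 481 (h = -4*(4 - 1*5³) - 3 = -4*(4 - 1*125) - 3 = -4*(4 - 125) - 3 = -4*(-121) - 3 = 484 - 3 = 481)
K*h = (I*√613)*481 = 481*I*√613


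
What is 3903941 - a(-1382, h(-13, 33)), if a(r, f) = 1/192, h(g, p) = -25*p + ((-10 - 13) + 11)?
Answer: 749556671/192 ≈ 3.9039e+6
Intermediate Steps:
h(g, p) = -12 - 25*p (h(g, p) = -25*p + (-23 + 11) = -25*p - 12 = -12 - 25*p)
a(r, f) = 1/192
3903941 - a(-1382, h(-13, 33)) = 3903941 - 1*1/192 = 3903941 - 1/192 = 749556671/192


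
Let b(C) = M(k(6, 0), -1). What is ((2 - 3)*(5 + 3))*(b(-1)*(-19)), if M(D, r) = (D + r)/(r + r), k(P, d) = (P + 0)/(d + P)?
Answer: 0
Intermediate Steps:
k(P, d) = P/(P + d)
M(D, r) = (D + r)/(2*r) (M(D, r) = (D + r)/((2*r)) = (D + r)*(1/(2*r)) = (D + r)/(2*r))
b(C) = 0 (b(C) = (½)*(6/(6 + 0) - 1)/(-1) = (½)*(-1)*(6/6 - 1) = (½)*(-1)*(6*(⅙) - 1) = (½)*(-1)*(1 - 1) = (½)*(-1)*0 = 0)
((2 - 3)*(5 + 3))*(b(-1)*(-19)) = ((2 - 3)*(5 + 3))*(0*(-19)) = -1*8*0 = -8*0 = 0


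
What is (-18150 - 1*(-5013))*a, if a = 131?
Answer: -1720947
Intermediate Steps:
(-18150 - 1*(-5013))*a = (-18150 - 1*(-5013))*131 = (-18150 + 5013)*131 = -13137*131 = -1720947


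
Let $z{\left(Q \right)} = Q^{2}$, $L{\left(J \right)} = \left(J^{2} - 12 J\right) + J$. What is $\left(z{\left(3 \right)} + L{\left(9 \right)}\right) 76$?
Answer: $-684$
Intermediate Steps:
$L{\left(J \right)} = J^{2} - 11 J$
$\left(z{\left(3 \right)} + L{\left(9 \right)}\right) 76 = \left(3^{2} + 9 \left(-11 + 9\right)\right) 76 = \left(9 + 9 \left(-2\right)\right) 76 = \left(9 - 18\right) 76 = \left(-9\right) 76 = -684$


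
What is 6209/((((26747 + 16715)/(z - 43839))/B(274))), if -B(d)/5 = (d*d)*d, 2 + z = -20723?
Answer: 20615970581724560/21731 ≈ 9.4869e+11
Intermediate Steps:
z = -20725 (z = -2 - 20723 = -20725)
B(d) = -5*d**3 (B(d) = -5*d*d*d = -5*d**2*d = -5*d**3)
6209/((((26747 + 16715)/(z - 43839))/B(274))) = 6209/((((26747 + 16715)/(-20725 - 43839))/((-5*274**3)))) = 6209/(((43462/(-64564))/((-5*20570824)))) = 6209/(((43462*(-1/64564))/(-102854120))) = 6209/((-21731/32282*(-1/102854120))) = 6209/(21731/3320336701840) = 6209*(3320336701840/21731) = 20615970581724560/21731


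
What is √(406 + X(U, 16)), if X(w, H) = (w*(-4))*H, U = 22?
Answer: I*√1002 ≈ 31.654*I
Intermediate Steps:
X(w, H) = -4*H*w (X(w, H) = (-4*w)*H = -4*H*w)
√(406 + X(U, 16)) = √(406 - 4*16*22) = √(406 - 1408) = √(-1002) = I*√1002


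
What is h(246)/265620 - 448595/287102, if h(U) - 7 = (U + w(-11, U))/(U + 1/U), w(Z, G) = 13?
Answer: -3605405935168667/2307514215792540 ≈ -1.5625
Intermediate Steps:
h(U) = 7 + (13 + U)/(U + 1/U) (h(U) = 7 + (U + 13)/(U + 1/U) = 7 + (13 + U)/(U + 1/U))
h(246)/265620 - 448595/287102 = ((7 + 8*246² + 13*246)/(1 + 246²))/265620 - 448595/287102 = ((7 + 8*60516 + 3198)/(1 + 60516))*(1/265620) - 448595*1/287102 = ((7 + 484128 + 3198)/60517)*(1/265620) - 448595/287102 = ((1/60517)*487333)*(1/265620) - 448595/287102 = (487333/60517)*(1/265620) - 448595/287102 = 487333/16074525540 - 448595/287102 = -3605405935168667/2307514215792540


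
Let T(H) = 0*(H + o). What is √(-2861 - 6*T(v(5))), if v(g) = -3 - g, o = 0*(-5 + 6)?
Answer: I*√2861 ≈ 53.488*I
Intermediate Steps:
o = 0 (o = 0*1 = 0)
T(H) = 0 (T(H) = 0*(H + 0) = 0*H = 0)
√(-2861 - 6*T(v(5))) = √(-2861 - 6*0) = √(-2861 + 0) = √(-2861) = I*√2861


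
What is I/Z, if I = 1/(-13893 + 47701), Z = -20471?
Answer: -1/692083568 ≈ -1.4449e-9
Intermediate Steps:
I = 1/33808 ≈ 2.9579e-5
I/Z = (1/33808)/(-20471) = (1/33808)*(-1/20471) = -1/692083568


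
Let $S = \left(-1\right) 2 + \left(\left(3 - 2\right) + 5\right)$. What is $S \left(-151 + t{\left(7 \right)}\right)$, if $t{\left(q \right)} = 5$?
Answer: $-584$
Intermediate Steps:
$S = 4$ ($S = -2 + \left(1 + 5\right) = -2 + 6 = 4$)
$S \left(-151 + t{\left(7 \right)}\right) = 4 \left(-151 + 5\right) = 4 \left(-146\right) = -584$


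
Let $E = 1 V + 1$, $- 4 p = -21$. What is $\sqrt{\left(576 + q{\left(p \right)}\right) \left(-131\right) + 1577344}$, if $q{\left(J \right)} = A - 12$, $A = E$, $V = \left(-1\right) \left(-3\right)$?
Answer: $2 \sqrt{375734} \approx 1225.9$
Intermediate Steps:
$V = 3$
$p = \frac{21}{4}$ ($p = \left(- \frac{1}{4}\right) \left(-21\right) = \frac{21}{4} \approx 5.25$)
$E = 4$ ($E = 1 \cdot 3 + 1 = 3 + 1 = 4$)
$A = 4$
$q{\left(J \right)} = -8$ ($q{\left(J \right)} = 4 - 12 = -8$)
$\sqrt{\left(576 + q{\left(p \right)}\right) \left(-131\right) + 1577344} = \sqrt{\left(576 - 8\right) \left(-131\right) + 1577344} = \sqrt{568 \left(-131\right) + 1577344} = \sqrt{-74408 + 1577344} = \sqrt{1502936} = 2 \sqrt{375734}$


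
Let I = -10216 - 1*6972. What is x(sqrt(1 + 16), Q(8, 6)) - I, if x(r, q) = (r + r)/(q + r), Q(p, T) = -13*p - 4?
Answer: 200188602/11647 - 216*sqrt(17)/11647 ≈ 17188.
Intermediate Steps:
Q(p, T) = -4 - 13*p
I = -17188 (I = -10216 - 6972 = -17188)
x(r, q) = 2*r/(q + r) (x(r, q) = (2*r)/(q + r) = 2*r/(q + r))
x(sqrt(1 + 16), Q(8, 6)) - I = 2*sqrt(1 + 16)/((-4 - 13*8) + sqrt(1 + 16)) - 1*(-17188) = 2*sqrt(17)/((-4 - 104) + sqrt(17)) + 17188 = 2*sqrt(17)/(-108 + sqrt(17)) + 17188 = 17188 + 2*sqrt(17)/(-108 + sqrt(17))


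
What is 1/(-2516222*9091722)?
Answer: -1/22876790914284 ≈ -4.3712e-14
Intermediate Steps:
1/(-2516222*9091722) = -1/2516222*1/9091722 = -1/22876790914284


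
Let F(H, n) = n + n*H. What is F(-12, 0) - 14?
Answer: -14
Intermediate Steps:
F(H, n) = n + H*n
F(-12, 0) - 14 = 0*(1 - 12) - 14 = 0*(-11) - 14 = 0 - 14 = -14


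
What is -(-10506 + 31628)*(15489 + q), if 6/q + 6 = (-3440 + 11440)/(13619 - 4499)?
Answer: -23880776103/73 ≈ -3.2713e+8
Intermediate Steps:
q = -171/146 (q = 6/(-6 + (-3440 + 11440)/(13619 - 4499)) = 6/(-6 + 8000/9120) = 6/(-6 + 8000*(1/9120)) = 6/(-6 + 50/57) = 6/(-292/57) = 6*(-57/292) = -171/146 ≈ -1.1712)
-(-10506 + 31628)*(15489 + q) = -(-10506 + 31628)*(15489 - 171/146) = -21122*2261223/146 = -1*23880776103/73 = -23880776103/73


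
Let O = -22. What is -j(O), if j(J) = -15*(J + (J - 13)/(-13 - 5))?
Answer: -1805/6 ≈ -300.83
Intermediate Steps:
j(J) = -65/6 - 85*J/6 (j(J) = -15*(J + (-13 + J)/(-18)) = -15*(J + (-13 + J)*(-1/18)) = -15*(J + (13/18 - J/18)) = -15*(13/18 + 17*J/18) = -65/6 - 85*J/6)
-j(O) = -(-65/6 - 85/6*(-22)) = -(-65/6 + 935/3) = -1*1805/6 = -1805/6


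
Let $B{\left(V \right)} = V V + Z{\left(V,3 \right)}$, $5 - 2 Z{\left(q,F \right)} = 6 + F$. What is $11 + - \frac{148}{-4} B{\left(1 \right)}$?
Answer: $-26$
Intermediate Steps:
$Z{\left(q,F \right)} = - \frac{1}{2} - \frac{F}{2}$ ($Z{\left(q,F \right)} = \frac{5}{2} - \frac{6 + F}{2} = \frac{5}{2} - \left(3 + \frac{F}{2}\right) = - \frac{1}{2} - \frac{F}{2}$)
$B{\left(V \right)} = -2 + V^{2}$ ($B{\left(V \right)} = V V - 2 = V^{2} - 2 = -2 + V^{2}$)
$11 + - \frac{148}{-4} B{\left(1 \right)} = 11 + - \frac{148}{-4} \left(-2 + 1^{2}\right) = 11 + \left(-148\right) \left(- \frac{1}{4}\right) \left(-2 + 1\right) = 11 + 37 \left(-1\right) = 11 - 37 = -26$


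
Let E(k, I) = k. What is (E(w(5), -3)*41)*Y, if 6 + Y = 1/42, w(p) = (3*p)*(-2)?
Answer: 51455/7 ≈ 7350.7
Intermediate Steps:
w(p) = -6*p
Y = -251/42 (Y = -6 + 1/42 = -251/42 ≈ -5.9762)
(E(w(5), -3)*41)*Y = (-6*5*41)*(-251/42) = -30*41*(-251/42) = -1230*(-251/42) = 51455/7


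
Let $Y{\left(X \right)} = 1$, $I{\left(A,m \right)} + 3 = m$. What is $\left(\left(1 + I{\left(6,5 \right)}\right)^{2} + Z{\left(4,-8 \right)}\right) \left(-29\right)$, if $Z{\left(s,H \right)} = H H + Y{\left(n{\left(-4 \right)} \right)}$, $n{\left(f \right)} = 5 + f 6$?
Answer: $-2146$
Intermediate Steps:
$n{\left(f \right)} = 5 + 6 f$
$I{\left(A,m \right)} = -3 + m$
$Z{\left(s,H \right)} = 1 + H^{2}$ ($Z{\left(s,H \right)} = H H + 1 = H^{2} + 1 = 1 + H^{2}$)
$\left(\left(1 + I{\left(6,5 \right)}\right)^{2} + Z{\left(4,-8 \right)}\right) \left(-29\right) = \left(\left(1 + \left(-3 + 5\right)\right)^{2} + \left(1 + \left(-8\right)^{2}\right)\right) \left(-29\right) = \left(\left(1 + 2\right)^{2} + \left(1 + 64\right)\right) \left(-29\right) = \left(3^{2} + 65\right) \left(-29\right) = \left(9 + 65\right) \left(-29\right) = 74 \left(-29\right) = -2146$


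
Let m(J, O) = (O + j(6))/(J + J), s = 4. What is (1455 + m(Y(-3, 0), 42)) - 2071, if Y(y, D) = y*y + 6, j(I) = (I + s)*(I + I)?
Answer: -3053/5 ≈ -610.60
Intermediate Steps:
j(I) = 2*I*(4 + I) (j(I) = (I + 4)*(I + I) = (4 + I)*(2*I) = 2*I*(4 + I))
Y(y, D) = 6 + y² (Y(y, D) = y² + 6 = 6 + y²)
m(J, O) = (120 + O)/(2*J) (m(J, O) = (O + 2*6*(4 + 6))/(J + J) = (O + 2*6*10)/((2*J)) = (O + 120)*(1/(2*J)) = (120 + O)*(1/(2*J)) = (120 + O)/(2*J))
(1455 + m(Y(-3, 0), 42)) - 2071 = (1455 + (120 + 42)/(2*(6 + (-3)²))) - 2071 = (1455 + (½)*162/(6 + 9)) - 2071 = (1455 + (½)*162/15) - 2071 = (1455 + (½)*(1/15)*162) - 2071 = (1455 + 27/5) - 2071 = 7302/5 - 2071 = -3053/5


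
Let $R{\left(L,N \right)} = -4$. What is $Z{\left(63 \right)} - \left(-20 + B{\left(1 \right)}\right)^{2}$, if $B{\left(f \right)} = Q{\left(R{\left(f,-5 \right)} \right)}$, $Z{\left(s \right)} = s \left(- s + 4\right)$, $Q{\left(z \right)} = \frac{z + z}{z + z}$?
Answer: $-4078$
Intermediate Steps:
$Q{\left(z \right)} = 1$ ($Q{\left(z \right)} = \frac{2 z}{2 z} = 2 z \frac{1}{2 z} = 1$)
$Z{\left(s \right)} = s \left(4 - s\right)$
$B{\left(f \right)} = 1$
$Z{\left(63 \right)} - \left(-20 + B{\left(1 \right)}\right)^{2} = 63 \left(4 - 63\right) - \left(-20 + 1\right)^{2} = 63 \left(4 - 63\right) - \left(-19\right)^{2} = 63 \left(-59\right) - 361 = -3717 - 361 = -4078$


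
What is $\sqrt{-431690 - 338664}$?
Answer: $i \sqrt{770354} \approx 877.7 i$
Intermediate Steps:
$\sqrt{-431690 - 338664} = \sqrt{-770354} = i \sqrt{770354}$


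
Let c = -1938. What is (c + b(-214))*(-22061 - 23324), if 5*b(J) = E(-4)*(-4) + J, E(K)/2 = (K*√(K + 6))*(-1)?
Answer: 89898608 + 290464*√2 ≈ 9.0309e+7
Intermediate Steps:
E(K) = -2*K*√(6 + K) (E(K) = 2*((K*√(K + 6))*(-1)) = 2*((K*√(6 + K))*(-1)) = 2*(-K*√(6 + K)) = -2*K*√(6 + K))
b(J) = -32*√2/5 + J/5 (b(J) = (-2*(-4)*√(6 - 4)*(-4) + J)/5 = (-2*(-4)*√2*(-4) + J)/5 = ((8*√2)*(-4) + J)/5 = (-32*√2 + J)/5 = (J - 32*√2)/5 = -32*√2/5 + J/5)
(c + b(-214))*(-22061 - 23324) = (-1938 + (-32*√2/5 + (⅕)*(-214)))*(-22061 - 23324) = (-1938 + (-32*√2/5 - 214/5))*(-45385) = (-1938 + (-214/5 - 32*√2/5))*(-45385) = (-9904/5 - 32*√2/5)*(-45385) = 89898608 + 290464*√2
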